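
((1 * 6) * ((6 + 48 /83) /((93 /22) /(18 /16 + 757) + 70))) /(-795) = -7285278 /10272593189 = -0.00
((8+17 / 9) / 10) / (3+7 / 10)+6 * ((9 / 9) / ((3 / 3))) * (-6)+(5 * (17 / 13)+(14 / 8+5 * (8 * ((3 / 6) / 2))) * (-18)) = -2083931 / 8658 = -240.69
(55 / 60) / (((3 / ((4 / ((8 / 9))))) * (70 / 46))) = 253 / 280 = 0.90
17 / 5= 3.40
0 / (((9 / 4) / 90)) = 0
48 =48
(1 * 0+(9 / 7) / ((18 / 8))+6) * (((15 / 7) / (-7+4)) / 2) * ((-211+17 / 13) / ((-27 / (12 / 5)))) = -250792 / 5733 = -43.75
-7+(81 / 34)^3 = 256313 / 39304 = 6.52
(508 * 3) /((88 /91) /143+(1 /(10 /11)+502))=18028920 /5951753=3.03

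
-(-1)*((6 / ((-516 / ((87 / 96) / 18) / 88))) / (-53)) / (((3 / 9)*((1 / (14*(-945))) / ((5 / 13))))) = -3516975 / 237016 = -14.84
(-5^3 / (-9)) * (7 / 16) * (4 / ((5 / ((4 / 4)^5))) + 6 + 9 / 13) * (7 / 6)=596575 / 11232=53.11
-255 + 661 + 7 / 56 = 3249 / 8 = 406.12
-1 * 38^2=-1444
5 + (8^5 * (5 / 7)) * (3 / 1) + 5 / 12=5898695 / 84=70222.56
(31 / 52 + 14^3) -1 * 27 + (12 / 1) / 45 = 2119933 / 780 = 2717.86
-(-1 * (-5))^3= -125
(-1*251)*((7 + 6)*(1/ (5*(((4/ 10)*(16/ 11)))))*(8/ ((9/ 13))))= -466609/ 36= -12961.36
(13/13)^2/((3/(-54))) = -18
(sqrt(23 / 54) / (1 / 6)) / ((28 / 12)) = sqrt(138) / 7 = 1.68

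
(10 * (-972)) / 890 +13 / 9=-7591 / 801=-9.48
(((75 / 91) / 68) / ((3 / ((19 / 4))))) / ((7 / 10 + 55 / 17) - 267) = -2375 / 32556888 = -0.00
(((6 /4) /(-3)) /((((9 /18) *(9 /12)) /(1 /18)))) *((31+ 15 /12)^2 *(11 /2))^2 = -1241024763 /512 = -2423876.49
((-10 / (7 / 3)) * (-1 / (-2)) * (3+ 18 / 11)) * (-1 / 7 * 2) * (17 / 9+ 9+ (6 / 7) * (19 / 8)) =36.69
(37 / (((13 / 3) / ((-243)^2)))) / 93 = 2184813 / 403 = 5421.37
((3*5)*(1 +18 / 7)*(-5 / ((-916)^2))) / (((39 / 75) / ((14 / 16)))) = -46875 / 87261824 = -0.00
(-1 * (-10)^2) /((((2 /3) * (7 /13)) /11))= -21450 /7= -3064.29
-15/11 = -1.36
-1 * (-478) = 478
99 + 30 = 129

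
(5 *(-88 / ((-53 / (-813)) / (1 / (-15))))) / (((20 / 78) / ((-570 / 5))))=-53014104 / 265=-200053.22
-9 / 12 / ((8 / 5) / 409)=-6135 / 32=-191.72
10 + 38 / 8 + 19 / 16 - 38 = -353 / 16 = -22.06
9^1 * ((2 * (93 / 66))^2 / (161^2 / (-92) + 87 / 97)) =-3355812 / 13185491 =-0.25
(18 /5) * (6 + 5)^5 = 2898918 /5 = 579783.60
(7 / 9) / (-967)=-7 / 8703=-0.00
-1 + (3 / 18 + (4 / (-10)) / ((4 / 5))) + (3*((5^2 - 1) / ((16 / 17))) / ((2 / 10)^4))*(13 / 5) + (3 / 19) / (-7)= 99200293 / 798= 124311.14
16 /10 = 8 /5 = 1.60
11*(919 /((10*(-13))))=-10109 /130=-77.76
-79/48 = -1.65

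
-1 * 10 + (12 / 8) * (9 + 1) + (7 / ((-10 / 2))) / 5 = 118 / 25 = 4.72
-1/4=-0.25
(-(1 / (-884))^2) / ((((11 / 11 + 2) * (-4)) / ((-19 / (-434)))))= 19 / 4069822848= 0.00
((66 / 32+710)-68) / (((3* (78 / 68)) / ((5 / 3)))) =97325 / 312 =311.94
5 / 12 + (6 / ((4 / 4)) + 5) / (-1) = -127 / 12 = -10.58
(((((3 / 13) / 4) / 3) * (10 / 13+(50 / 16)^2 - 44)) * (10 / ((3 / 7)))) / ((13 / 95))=-30859325 / 281216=-109.74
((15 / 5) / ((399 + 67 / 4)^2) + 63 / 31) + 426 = 36696336549 / 85732639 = 428.03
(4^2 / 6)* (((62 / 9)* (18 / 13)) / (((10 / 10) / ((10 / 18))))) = 4960 / 351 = 14.13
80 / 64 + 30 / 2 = 65 / 4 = 16.25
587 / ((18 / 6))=587 / 3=195.67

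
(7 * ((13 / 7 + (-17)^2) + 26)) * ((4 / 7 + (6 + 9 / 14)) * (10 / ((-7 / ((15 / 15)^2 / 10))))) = -112009 / 49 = -2285.90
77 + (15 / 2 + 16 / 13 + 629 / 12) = 21551 / 156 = 138.15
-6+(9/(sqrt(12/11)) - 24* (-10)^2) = -2406+3* sqrt(33)/2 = -2397.38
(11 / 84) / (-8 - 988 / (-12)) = 11 / 6244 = 0.00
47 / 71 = 0.66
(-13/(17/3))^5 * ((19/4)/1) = -1714259781/5679428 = -301.84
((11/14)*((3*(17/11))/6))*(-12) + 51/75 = -1156/175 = -6.61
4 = 4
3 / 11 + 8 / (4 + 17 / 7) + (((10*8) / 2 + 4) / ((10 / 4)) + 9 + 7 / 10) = 28529 / 990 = 28.82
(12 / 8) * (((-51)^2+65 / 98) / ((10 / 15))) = 2294667 / 392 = 5853.74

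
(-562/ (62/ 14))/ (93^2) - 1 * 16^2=-68642398/ 268119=-256.01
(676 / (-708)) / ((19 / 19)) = -169 / 177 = -0.95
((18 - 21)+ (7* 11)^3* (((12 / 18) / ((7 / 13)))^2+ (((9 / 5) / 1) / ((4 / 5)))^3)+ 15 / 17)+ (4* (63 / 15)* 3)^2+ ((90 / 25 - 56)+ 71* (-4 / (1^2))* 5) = 1444582442173 / 244800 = 5901072.07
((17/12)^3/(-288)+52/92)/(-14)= -6356633/160247808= -0.04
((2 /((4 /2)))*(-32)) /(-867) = 32 /867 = 0.04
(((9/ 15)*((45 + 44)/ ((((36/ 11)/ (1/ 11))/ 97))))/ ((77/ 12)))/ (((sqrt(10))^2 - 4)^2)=8633/ 13860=0.62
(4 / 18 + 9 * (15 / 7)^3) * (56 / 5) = 2192488 / 2205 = 994.33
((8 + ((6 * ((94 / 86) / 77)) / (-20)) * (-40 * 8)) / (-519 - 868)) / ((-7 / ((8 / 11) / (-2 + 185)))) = 248000 / 64710902487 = 0.00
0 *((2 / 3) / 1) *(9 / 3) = 0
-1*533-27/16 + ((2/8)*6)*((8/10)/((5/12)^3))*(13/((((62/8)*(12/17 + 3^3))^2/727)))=-125849607474707/236876890000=-531.29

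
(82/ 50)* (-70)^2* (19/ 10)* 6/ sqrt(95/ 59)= 24108* sqrt(5605)/ 25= 72195.31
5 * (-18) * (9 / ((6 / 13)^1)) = -1755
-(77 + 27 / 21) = -548 / 7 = -78.29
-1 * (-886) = 886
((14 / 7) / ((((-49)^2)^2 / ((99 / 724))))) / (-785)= -99 / 1638183500170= -0.00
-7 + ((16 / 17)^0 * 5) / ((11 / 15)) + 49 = 48.82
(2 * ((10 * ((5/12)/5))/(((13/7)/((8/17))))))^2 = 78400/439569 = 0.18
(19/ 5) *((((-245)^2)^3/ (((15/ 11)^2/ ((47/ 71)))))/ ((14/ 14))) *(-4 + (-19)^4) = 8120880901122274583375/ 213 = 38126201413719598982.98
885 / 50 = 17.70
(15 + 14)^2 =841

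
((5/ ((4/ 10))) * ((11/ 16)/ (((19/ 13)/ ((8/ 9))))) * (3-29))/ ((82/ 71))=-3299725/ 28044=-117.66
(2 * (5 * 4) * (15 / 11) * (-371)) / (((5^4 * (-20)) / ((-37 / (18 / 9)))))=-29.95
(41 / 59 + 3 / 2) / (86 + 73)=259 / 18762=0.01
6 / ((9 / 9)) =6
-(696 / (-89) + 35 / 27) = 15677 / 2403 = 6.52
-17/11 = -1.55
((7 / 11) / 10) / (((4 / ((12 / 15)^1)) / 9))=63 / 550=0.11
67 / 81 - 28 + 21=-500 / 81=-6.17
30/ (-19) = -30/ 19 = -1.58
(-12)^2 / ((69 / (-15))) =-720 / 23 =-31.30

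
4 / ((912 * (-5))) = -1 / 1140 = -0.00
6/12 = 1/2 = 0.50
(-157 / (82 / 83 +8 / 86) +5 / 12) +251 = 819265 / 7716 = 106.18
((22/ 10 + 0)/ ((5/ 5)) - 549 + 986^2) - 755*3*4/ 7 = 33962422/ 35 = 970354.91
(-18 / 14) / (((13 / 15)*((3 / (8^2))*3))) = -960 / 91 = -10.55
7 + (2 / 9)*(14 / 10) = 329 / 45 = 7.31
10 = 10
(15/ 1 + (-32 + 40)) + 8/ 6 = 73/ 3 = 24.33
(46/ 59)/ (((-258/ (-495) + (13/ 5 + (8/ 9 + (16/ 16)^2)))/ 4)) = 2277/ 3658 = 0.62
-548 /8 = -137 /2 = -68.50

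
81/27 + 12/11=45/11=4.09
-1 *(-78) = 78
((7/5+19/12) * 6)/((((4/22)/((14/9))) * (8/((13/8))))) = 179179/5760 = 31.11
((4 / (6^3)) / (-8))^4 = 1 / 34828517376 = 0.00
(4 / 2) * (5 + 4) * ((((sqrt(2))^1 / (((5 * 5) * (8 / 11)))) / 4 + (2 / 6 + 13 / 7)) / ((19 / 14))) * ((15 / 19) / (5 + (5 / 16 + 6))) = 4158 * sqrt(2) / 326705 + 132480 / 65341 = 2.05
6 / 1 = 6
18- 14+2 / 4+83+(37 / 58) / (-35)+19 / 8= 729637 / 8120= 89.86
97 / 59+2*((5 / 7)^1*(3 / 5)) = 1033 / 413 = 2.50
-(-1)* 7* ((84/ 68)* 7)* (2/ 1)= 2058/ 17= 121.06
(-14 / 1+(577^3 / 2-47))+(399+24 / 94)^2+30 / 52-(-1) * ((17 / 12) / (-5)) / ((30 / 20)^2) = 372983968750921 / 3876795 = 96209360.76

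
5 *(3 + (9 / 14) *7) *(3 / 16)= 225 / 32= 7.03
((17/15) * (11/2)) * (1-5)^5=-95744/15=-6382.93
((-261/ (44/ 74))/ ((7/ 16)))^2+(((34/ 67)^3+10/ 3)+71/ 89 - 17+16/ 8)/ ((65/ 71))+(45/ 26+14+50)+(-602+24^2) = 1006688.41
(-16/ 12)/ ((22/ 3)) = -2/ 11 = -0.18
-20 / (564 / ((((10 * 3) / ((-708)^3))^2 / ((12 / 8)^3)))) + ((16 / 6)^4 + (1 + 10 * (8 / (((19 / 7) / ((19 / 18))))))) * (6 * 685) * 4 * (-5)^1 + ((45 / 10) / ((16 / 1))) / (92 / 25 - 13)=-2636410033263919280071830625 / 387923291625587142528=-6796214.84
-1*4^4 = -256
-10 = -10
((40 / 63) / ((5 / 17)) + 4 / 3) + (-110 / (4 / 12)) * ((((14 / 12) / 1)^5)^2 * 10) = -543641682485 / 35271936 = -15412.87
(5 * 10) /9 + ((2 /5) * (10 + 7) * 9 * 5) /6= 56.56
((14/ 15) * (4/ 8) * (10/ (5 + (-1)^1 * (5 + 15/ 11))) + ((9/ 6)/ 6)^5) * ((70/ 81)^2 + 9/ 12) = -6193004233/ 1209323520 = -5.12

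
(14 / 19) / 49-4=-530 / 133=-3.98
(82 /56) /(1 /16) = 164 /7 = 23.43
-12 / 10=-6 / 5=-1.20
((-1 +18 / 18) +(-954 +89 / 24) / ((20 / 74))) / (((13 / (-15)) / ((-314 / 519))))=-132485863 / 53976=-2454.53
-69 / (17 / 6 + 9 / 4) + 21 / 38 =-30183 / 2318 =-13.02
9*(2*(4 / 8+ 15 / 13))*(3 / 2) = 1161 / 26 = 44.65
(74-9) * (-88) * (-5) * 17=486200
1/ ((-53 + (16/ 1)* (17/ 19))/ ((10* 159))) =-2014/ 49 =-41.10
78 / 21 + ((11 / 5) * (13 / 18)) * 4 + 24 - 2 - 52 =-6278 / 315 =-19.93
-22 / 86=-11 / 43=-0.26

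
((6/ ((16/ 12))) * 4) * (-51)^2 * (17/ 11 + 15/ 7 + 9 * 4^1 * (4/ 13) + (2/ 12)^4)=5536049609/ 8008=691314.89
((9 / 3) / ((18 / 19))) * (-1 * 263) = -4997 / 6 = -832.83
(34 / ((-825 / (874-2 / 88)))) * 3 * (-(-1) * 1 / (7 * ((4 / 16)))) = -261494 / 4235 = -61.75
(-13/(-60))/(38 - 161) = -13/7380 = -0.00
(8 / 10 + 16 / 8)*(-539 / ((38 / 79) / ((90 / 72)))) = -298067 / 76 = -3921.93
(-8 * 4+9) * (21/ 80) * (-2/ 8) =483/ 320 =1.51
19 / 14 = 1.36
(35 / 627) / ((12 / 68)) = 595 / 1881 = 0.32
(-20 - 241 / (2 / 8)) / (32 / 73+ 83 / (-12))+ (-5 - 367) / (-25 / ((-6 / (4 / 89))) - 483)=111682883124 / 731569925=152.66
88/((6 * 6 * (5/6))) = 44/15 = 2.93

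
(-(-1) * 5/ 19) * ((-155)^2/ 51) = 120125/ 969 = 123.97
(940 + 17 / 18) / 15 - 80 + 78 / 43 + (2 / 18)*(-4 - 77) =-283939 / 11610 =-24.46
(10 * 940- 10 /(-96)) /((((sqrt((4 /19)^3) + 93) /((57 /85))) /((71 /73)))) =77653243474683 /1177925966512- 2312967071 * sqrt(19) /147240745814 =65.86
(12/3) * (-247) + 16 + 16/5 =-4844/5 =-968.80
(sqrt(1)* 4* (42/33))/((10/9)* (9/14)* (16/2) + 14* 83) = 196/44957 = 0.00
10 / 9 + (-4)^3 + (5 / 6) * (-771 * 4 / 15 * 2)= -3650 / 9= -405.56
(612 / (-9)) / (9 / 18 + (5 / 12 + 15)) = -4.27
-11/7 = -1.57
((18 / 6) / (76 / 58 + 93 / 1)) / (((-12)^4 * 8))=29 / 151234560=0.00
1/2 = 0.50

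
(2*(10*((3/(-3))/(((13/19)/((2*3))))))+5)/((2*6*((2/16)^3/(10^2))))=-28352000/39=-726974.36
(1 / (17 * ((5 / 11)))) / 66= 1 / 510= 0.00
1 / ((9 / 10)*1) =10 / 9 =1.11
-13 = -13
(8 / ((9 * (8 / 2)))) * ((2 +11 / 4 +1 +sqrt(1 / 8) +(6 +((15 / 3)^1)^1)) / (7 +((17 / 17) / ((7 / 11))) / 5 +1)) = 35 * sqrt(2) / 5238 +2345 / 5238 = 0.46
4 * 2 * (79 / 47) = 632 / 47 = 13.45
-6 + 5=-1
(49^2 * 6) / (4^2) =7203 / 8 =900.38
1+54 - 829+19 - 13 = -768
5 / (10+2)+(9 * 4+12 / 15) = 2233 / 60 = 37.22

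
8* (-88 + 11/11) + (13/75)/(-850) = -44370013/63750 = -696.00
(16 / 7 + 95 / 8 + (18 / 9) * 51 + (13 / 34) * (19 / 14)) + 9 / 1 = 119647 / 952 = 125.68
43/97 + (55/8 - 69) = -47865/776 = -61.68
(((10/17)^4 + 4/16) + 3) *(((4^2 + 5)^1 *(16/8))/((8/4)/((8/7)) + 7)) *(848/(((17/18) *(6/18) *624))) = 6443924652/92290705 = 69.82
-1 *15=-15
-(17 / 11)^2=-289 / 121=-2.39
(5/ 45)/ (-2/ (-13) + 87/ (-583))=7579/ 315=24.06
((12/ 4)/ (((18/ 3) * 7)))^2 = 1/ 196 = 0.01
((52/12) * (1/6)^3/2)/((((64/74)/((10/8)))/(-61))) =-146705/165888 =-0.88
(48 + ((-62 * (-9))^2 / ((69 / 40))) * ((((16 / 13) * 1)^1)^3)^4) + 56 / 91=1168575046157310318952 / 535855957817063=2180763.37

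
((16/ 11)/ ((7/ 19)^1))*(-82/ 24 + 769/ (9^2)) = 13604/ 567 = 23.99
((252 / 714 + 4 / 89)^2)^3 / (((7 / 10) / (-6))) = -407973691255845120 / 11995920202280213809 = -0.03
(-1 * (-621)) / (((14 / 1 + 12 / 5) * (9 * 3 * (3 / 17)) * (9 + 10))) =1955 / 4674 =0.42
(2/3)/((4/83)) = 83/6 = 13.83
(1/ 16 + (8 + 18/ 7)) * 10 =5955/ 56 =106.34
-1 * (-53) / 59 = 53 / 59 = 0.90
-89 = -89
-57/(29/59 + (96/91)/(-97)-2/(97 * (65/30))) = -29685201/245363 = -120.98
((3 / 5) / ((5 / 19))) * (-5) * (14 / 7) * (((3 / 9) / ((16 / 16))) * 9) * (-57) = 3898.80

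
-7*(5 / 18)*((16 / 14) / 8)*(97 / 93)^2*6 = -47045 / 25947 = -1.81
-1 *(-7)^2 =-49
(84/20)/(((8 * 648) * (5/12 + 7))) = 7/64080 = 0.00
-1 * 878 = -878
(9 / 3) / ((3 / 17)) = 17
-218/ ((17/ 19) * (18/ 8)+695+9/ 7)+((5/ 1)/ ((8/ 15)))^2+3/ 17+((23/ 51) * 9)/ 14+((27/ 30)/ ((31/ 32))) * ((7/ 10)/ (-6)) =38563857771139/ 438542417600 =87.94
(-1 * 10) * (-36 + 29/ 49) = 17350/ 49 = 354.08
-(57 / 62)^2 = -0.85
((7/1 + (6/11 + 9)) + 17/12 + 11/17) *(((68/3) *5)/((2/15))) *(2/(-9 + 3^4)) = 1043975/2376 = 439.38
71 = 71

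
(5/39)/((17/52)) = 20/51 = 0.39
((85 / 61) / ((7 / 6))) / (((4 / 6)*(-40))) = -153 / 3416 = -0.04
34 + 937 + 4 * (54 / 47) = 45853 / 47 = 975.60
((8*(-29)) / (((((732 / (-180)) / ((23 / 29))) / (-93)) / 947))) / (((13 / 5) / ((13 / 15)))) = -1328283.93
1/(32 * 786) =0.00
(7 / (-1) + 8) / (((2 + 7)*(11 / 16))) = 16 / 99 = 0.16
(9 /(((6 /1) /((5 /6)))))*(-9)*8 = -90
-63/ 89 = -0.71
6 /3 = 2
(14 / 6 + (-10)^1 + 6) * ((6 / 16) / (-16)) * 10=25 / 64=0.39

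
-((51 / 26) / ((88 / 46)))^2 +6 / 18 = -2819051 / 3926208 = -0.72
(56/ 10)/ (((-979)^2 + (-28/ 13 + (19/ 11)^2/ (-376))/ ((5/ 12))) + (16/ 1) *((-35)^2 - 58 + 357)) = 0.00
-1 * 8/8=-1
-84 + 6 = -78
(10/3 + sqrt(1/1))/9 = 13/27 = 0.48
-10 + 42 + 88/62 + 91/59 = 63945/1829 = 34.96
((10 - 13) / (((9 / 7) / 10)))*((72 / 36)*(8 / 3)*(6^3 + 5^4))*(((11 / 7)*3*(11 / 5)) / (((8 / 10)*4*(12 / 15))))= -2544025 / 6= -424004.17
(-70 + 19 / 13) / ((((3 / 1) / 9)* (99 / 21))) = -567 / 13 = -43.62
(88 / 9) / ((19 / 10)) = 880 / 171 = 5.15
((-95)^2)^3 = 735091890625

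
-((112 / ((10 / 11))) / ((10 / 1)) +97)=-2733 / 25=-109.32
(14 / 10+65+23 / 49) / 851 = 16383 / 208495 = 0.08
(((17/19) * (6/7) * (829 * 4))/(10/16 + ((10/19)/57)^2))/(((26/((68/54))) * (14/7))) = 52585154528/533737295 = 98.52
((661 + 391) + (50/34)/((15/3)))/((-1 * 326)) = -17889/5542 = -3.23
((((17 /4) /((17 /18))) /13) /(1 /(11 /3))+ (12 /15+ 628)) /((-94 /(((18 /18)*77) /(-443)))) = 6306993 /5413460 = 1.17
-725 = -725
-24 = -24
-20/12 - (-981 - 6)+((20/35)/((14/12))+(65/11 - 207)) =1268912/1617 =784.73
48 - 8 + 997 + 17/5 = 5202/5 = 1040.40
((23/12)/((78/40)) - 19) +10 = -938/117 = -8.02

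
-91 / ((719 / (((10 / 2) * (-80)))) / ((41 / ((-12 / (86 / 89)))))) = -32086600 / 191973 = -167.14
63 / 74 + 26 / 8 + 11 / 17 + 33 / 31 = 453385 / 77996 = 5.81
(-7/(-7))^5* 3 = 3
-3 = -3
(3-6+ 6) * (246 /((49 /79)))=58302 /49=1189.84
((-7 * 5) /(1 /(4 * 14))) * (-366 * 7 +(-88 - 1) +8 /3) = 15572200 /3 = 5190733.33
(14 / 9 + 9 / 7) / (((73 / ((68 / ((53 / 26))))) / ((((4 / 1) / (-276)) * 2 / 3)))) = -0.01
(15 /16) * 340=1275 /4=318.75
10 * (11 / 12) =55 / 6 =9.17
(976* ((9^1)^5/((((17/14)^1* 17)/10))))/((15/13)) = 24196059.90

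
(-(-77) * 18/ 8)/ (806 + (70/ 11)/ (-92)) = 175329/ 815602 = 0.21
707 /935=0.76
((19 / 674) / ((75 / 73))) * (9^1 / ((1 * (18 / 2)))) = 1387 / 50550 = 0.03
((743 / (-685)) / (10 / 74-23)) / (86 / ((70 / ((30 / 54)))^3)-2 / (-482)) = 368143142346 / 32534689445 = 11.32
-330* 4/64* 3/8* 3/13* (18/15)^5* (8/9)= -32076/8125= -3.95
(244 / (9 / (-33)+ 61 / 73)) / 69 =48983 / 7797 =6.28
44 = 44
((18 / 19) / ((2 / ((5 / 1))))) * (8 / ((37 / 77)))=27720 / 703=39.43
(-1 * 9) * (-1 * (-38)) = -342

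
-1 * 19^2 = -361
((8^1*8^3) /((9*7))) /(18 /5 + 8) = 10240 /1827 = 5.60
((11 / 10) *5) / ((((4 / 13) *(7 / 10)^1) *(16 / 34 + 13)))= 12155 / 6412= 1.90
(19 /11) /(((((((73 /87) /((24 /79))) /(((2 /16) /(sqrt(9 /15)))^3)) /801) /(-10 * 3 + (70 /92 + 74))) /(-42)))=-95417879445 * sqrt(15) /93379264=-3957.54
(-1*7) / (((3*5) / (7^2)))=-343 / 15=-22.87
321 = 321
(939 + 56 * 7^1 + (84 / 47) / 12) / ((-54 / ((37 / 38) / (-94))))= 578717 / 2266434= 0.26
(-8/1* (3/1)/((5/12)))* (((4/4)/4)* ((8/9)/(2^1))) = -32/5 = -6.40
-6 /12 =-1 /2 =-0.50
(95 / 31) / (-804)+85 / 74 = 1055755 / 922188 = 1.14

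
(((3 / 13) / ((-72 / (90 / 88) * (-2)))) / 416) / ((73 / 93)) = 1395 / 277927936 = 0.00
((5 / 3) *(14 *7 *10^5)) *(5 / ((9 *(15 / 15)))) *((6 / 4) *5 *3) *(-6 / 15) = -245000000 / 3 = -81666666.67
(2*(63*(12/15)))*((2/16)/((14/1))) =0.90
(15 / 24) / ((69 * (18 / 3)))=5 / 3312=0.00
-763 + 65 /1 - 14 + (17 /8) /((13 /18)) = -36871 /52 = -709.06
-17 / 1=-17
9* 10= 90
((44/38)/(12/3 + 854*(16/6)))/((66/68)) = 17/32509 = 0.00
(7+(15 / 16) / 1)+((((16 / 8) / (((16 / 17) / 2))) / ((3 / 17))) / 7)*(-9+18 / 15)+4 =-8343 / 560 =-14.90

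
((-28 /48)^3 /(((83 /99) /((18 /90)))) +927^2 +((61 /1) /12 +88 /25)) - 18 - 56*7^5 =-32617981697 /398400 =-81872.44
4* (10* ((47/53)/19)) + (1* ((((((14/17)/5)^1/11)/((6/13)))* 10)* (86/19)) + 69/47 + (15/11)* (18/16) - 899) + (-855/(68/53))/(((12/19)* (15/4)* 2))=-27436965203/26551569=-1033.35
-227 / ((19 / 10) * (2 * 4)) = -1135 / 76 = -14.93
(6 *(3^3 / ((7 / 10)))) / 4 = 405 / 7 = 57.86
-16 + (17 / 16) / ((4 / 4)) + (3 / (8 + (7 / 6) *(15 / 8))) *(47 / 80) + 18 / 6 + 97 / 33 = -3797617 / 430320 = -8.83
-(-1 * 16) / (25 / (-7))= -4.48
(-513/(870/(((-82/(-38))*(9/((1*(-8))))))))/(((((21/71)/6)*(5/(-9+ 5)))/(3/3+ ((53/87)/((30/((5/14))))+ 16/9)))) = -64.70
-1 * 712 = -712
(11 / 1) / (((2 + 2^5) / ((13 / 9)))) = 143 / 306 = 0.47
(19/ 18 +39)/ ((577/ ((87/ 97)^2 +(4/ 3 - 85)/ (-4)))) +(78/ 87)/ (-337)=17250550855483/ 11460430495224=1.51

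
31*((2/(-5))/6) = -31/15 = -2.07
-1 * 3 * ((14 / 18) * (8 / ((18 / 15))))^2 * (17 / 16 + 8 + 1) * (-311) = 61336975 / 243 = 252415.53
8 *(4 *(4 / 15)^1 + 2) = 368 / 15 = 24.53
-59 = -59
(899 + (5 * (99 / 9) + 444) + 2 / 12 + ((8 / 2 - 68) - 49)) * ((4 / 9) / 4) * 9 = 7711 / 6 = 1285.17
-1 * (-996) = 996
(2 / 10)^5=1 / 3125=0.00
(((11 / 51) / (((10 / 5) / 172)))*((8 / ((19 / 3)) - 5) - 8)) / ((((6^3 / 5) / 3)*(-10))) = 1.51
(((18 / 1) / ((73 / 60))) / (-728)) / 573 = -45 / 1268813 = -0.00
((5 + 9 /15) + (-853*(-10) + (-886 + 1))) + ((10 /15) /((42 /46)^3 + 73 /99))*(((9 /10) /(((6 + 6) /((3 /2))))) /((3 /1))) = 552383705253 /72201200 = 7650.62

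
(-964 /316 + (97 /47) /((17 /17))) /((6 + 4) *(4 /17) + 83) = -62288 /5387563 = -0.01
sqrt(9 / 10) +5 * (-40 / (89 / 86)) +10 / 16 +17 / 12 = -408439 / 2136 +3 * sqrt(10) / 10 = -190.27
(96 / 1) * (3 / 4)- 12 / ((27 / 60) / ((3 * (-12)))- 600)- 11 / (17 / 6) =55601478 / 816017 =68.14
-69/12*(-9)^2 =-1863/4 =-465.75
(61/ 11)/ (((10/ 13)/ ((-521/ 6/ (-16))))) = 413153/ 10560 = 39.12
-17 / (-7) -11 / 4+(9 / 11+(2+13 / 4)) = 885 / 154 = 5.75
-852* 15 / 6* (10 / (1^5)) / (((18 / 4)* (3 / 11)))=-156200 / 9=-17355.56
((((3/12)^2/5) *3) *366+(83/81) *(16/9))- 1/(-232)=6575267/422820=15.55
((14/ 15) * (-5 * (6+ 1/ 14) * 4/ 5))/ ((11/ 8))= -544/ 33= -16.48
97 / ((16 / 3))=291 / 16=18.19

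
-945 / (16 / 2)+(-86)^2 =7277.88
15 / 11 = 1.36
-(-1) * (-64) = -64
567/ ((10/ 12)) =3402/ 5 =680.40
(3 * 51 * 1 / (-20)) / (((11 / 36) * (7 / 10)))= -2754 / 77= -35.77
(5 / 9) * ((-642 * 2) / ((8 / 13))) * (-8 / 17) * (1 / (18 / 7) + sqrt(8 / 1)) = 97370 / 459 + 55640 * sqrt(2) / 51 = 1755.01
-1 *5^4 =-625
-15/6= -5/2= -2.50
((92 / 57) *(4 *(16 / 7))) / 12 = 1.23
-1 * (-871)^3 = 660776311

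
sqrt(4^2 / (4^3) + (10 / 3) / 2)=1.38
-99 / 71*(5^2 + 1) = -2574 / 71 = -36.25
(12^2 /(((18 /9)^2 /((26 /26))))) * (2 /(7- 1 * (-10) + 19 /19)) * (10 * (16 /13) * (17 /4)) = 209.23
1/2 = 0.50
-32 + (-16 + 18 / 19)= -894 / 19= -47.05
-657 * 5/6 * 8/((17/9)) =-2318.82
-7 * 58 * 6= -2436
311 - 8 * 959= -7361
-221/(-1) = 221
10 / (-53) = -10 / 53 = -0.19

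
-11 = -11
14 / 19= 0.74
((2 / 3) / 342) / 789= 1 / 404757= 0.00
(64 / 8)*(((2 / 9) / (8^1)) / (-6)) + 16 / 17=415 / 459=0.90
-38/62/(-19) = 1/31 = 0.03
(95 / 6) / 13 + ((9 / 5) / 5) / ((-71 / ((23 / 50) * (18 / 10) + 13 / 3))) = 10312609 / 8653125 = 1.19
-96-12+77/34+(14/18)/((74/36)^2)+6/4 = -2421584/23273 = -104.05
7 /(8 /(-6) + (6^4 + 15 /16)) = 336 /62189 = 0.01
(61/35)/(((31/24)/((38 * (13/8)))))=90402/1085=83.32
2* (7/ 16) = 7/ 8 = 0.88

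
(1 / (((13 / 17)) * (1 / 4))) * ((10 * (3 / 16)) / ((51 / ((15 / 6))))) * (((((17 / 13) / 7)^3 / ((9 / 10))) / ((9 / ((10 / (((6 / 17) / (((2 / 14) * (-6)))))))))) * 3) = -52200625 / 1851523947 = -0.03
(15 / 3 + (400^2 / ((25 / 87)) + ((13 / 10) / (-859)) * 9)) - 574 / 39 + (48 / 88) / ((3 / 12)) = 2051841426337 / 3685110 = 556792.45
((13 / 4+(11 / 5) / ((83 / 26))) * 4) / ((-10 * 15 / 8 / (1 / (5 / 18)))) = -156936 / 51875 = -3.03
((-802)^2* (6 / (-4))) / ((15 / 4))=-1286408 / 5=-257281.60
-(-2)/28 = 1/14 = 0.07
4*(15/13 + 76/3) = 4132/39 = 105.95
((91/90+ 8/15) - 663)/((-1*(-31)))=-21.34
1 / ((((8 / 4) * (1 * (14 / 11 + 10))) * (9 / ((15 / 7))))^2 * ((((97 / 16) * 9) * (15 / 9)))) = 605 / 493304364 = 0.00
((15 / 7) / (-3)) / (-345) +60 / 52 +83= 528415 / 6279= 84.16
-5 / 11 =-0.45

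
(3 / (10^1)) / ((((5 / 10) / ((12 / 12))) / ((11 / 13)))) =33 / 65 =0.51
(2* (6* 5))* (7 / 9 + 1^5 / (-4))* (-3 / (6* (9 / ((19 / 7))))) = -1805 / 378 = -4.78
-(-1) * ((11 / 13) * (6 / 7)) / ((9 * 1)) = 0.08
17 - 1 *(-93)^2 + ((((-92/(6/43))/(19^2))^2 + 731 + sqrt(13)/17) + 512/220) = -509319462983/64508895 + sqrt(13)/17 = -7895.12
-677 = -677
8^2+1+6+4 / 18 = 641 / 9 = 71.22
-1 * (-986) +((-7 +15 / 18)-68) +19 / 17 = 93121 / 102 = 912.95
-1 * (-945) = 945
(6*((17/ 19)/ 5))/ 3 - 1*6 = -536/ 95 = -5.64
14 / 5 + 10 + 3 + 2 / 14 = 558 / 35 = 15.94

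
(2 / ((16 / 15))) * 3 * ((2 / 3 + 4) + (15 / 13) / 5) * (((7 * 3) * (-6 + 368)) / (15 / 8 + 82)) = 21779730 / 8723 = 2496.82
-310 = -310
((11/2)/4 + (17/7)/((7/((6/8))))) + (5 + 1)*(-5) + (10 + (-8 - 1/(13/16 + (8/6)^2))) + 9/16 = -7658313/292432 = -26.19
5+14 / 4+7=31 / 2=15.50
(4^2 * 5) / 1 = 80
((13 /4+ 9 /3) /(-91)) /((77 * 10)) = -5 /56056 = -0.00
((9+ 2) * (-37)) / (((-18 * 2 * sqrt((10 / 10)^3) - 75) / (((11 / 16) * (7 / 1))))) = 847 / 48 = 17.65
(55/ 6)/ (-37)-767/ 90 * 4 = -34.34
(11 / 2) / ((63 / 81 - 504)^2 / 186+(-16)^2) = 82863 / 24368737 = 0.00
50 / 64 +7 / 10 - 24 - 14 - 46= -13203 / 160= -82.52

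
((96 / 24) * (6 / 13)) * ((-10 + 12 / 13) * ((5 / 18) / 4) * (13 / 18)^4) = -49855 / 157464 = -0.32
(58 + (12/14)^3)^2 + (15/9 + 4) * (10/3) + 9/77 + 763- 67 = 48364649593/11647251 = 4152.45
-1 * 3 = -3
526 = 526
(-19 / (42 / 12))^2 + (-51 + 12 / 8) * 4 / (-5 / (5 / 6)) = 3061 / 49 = 62.47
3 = 3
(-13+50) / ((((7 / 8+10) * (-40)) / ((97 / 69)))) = -0.12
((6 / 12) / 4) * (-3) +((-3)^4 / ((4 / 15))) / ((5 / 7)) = 3399 / 8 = 424.88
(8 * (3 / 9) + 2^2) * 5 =33.33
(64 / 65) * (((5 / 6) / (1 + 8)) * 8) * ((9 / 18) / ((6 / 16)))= 1024 / 1053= 0.97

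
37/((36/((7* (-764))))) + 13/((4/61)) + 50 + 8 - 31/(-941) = -177519475/33876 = -5240.27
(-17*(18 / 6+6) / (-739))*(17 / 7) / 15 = 867 / 25865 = 0.03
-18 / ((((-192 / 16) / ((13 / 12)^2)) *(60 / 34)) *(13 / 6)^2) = 17 / 80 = 0.21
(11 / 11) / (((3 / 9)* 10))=3 / 10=0.30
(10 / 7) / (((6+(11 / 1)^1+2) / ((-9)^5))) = -4439.77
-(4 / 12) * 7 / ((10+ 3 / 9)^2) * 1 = -21 / 961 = -0.02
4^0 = 1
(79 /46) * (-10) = -395 /23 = -17.17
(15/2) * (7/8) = 6.56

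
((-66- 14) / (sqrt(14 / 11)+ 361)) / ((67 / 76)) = -24143680 / 96045639+ 6080 * sqrt(154) / 96045639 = -0.25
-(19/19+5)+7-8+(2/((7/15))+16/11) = -97/77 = -1.26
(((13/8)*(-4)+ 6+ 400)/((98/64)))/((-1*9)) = -12784/441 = -28.99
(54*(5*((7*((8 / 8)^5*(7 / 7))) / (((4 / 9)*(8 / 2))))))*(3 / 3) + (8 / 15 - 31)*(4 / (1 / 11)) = -33289 / 120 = -277.41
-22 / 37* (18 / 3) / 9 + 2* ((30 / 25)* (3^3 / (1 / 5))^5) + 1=11945465077567 / 111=107616802500.60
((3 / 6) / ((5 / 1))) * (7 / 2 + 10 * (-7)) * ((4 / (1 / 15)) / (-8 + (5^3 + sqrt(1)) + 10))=-399 / 128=-3.12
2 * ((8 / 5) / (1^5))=16 / 5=3.20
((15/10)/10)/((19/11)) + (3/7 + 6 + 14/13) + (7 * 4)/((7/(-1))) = 124223/34580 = 3.59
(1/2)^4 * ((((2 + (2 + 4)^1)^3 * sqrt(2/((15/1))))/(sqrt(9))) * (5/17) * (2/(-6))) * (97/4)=-776 * sqrt(30)/459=-9.26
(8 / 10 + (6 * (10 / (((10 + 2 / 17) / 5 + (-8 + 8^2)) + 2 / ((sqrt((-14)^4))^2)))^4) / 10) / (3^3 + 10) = 322381176315159026850094125493444 / 14900270304321848844347061304071785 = 0.02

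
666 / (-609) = -222 / 203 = -1.09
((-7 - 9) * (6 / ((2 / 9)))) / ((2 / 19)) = -4104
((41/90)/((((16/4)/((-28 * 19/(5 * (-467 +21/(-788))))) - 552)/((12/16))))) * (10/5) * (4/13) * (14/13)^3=-11790869216/23996262309045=-0.00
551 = 551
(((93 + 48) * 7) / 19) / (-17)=-987 / 323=-3.06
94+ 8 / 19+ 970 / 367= 676828 / 6973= 97.06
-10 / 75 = -2 / 15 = -0.13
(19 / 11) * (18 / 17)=342 / 187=1.83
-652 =-652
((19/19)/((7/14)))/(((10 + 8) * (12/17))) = 17/108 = 0.16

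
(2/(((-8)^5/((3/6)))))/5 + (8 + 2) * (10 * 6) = 98303999/163840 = 600.00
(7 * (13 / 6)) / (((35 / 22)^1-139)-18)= -77 / 789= -0.10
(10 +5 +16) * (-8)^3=-15872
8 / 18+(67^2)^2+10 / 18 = 20151122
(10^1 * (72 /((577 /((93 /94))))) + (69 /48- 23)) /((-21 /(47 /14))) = 2940125 /904736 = 3.25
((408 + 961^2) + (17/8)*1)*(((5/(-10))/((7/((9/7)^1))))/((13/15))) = -97904.79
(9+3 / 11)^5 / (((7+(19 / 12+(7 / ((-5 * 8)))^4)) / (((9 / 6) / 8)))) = 15898763566080000 / 10617641970353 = 1497.39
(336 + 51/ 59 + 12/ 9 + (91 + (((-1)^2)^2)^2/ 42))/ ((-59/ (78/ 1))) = -13826943/ 24367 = -567.45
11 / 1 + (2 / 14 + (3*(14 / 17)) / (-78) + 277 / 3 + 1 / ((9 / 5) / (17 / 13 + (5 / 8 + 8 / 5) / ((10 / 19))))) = 118645817 / 1113840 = 106.52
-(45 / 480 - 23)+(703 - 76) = 20797 / 32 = 649.91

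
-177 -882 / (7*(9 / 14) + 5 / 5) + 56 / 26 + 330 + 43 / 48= -29611 / 6864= -4.31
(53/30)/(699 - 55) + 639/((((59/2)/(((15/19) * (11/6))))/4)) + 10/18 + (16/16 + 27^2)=55614698039/64973160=855.96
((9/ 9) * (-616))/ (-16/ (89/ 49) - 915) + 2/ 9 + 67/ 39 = 25078121/ 9619623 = 2.61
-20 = -20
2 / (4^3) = 1 / 32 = 0.03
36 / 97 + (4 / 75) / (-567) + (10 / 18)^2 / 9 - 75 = -923092214 / 12374775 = -74.59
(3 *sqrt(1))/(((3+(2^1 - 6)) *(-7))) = 3/7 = 0.43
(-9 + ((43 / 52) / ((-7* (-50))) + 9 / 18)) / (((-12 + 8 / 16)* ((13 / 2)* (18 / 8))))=0.05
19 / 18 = 1.06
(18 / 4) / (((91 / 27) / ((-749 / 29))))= -26001 / 754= -34.48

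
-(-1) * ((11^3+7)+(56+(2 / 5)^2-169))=30629 / 25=1225.16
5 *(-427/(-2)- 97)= 1165/2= 582.50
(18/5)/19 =18/95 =0.19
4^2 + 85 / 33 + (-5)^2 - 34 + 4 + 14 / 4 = 1127 / 66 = 17.08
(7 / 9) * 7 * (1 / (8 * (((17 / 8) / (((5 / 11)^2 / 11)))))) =1225 / 203643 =0.01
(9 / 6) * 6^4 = 1944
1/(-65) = -1/65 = -0.02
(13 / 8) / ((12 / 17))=221 / 96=2.30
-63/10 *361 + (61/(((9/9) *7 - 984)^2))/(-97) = -2105758746169/925893130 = -2274.30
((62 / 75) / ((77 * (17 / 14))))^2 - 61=-11998722749 / 196700625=-61.00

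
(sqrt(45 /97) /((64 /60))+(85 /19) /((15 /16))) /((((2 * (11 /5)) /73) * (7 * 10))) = 3285 * sqrt(485) /478016+4964 /4389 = 1.28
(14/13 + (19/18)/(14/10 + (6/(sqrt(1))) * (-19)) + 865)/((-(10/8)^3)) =-3651119072/8233875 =-443.43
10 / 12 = 5 / 6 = 0.83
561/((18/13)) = 2431/6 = 405.17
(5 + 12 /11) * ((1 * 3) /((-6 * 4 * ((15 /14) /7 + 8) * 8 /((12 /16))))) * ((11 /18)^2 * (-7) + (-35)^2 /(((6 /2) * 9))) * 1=-45479399 /121499136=-0.37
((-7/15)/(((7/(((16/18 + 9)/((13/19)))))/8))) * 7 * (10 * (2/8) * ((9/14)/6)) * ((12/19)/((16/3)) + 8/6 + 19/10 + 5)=-847369/7020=-120.71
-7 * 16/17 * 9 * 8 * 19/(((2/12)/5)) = -4596480/17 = -270381.18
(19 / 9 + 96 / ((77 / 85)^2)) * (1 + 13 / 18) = 197006581 / 960498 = 205.11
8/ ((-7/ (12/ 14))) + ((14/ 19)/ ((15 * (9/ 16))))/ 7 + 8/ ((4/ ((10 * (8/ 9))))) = 2112848/ 125685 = 16.81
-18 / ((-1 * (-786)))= -0.02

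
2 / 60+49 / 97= 1567 / 2910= 0.54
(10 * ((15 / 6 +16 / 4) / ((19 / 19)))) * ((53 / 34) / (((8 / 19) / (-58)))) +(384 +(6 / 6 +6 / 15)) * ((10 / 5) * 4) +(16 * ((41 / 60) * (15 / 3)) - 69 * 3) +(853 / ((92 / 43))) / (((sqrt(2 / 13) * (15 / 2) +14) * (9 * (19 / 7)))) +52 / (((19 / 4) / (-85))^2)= 1392601899787937 / 247516747560 - 1283765 * sqrt(26) / 25543524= 5626.04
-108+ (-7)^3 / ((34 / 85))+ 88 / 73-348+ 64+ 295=-139181 / 146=-953.29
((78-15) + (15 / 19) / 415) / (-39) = -33118 / 20501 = -1.62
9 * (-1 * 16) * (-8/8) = 144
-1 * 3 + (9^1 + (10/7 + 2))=66/7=9.43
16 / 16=1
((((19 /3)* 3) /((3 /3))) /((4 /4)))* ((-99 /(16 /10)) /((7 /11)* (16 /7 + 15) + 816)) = -9405 /6616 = -1.42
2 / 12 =1 / 6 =0.17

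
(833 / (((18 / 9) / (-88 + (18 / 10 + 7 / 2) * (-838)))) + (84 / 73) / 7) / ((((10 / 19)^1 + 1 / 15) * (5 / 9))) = -706473488439 / 123370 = -5726460.96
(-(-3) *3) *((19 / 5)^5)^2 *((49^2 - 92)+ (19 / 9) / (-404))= 10294679484539916901 / 789062500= 13046722515.06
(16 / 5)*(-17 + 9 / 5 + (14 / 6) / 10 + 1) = -3352 / 75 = -44.69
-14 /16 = -7 /8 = -0.88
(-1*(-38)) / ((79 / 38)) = 1444 / 79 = 18.28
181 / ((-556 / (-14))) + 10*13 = 37407 / 278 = 134.56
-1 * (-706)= 706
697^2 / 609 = 485809 / 609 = 797.72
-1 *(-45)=45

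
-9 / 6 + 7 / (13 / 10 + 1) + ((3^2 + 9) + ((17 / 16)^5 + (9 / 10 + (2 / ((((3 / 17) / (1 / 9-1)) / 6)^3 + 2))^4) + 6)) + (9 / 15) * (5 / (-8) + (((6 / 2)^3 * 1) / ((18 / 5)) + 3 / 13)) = 27195915271696023758605831697360288537659 / 822595760388843072654448626779741487104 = 33.06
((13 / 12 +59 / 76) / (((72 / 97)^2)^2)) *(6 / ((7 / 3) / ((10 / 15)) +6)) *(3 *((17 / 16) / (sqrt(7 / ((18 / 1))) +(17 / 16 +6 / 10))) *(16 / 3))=398824410905 / 8662082976 - 1994122054525 *sqrt(14) / 432021388428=28.77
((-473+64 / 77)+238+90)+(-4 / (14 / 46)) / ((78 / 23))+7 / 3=-62510 / 429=-145.71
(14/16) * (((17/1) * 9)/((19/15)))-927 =-124839/152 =-821.31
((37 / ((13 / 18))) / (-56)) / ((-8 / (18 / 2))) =2997 / 2912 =1.03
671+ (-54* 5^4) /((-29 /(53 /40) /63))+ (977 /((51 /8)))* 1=579601667 /5916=97971.88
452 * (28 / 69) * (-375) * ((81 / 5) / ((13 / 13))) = -25628400 / 23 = -1114278.26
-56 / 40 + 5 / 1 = 18 / 5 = 3.60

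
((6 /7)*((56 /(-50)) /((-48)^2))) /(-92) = 1 /220800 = 0.00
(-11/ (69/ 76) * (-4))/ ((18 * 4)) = 418/ 621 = 0.67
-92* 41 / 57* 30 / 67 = -29.63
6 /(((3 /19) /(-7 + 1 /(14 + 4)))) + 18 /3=-2321 /9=-257.89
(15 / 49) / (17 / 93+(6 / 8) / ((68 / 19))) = 75888 / 97265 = 0.78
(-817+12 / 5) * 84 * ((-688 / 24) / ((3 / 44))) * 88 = 37975739648 / 15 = 2531715976.53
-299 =-299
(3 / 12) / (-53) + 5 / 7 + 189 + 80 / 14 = 290009 / 1484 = 195.42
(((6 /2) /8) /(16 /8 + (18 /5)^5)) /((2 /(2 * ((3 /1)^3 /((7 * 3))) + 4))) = 215625 /106165808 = 0.00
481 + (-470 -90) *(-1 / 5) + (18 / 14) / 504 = 232457 / 392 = 593.00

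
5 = 5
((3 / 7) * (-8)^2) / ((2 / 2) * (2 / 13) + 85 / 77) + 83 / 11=29.35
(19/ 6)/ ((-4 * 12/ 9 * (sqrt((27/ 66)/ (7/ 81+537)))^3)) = -2273084 * sqrt(59818)/ 19683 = -28244.91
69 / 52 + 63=3345 / 52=64.33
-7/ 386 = -0.02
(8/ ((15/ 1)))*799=6392/ 15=426.13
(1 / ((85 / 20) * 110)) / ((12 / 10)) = 1 / 561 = 0.00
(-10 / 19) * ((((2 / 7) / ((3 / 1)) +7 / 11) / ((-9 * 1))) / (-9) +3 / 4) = -0.40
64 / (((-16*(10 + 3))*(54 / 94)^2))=-8836 / 9477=-0.93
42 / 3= 14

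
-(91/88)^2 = -8281/7744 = -1.07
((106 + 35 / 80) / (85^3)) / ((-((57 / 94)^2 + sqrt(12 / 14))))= 28519168587 / 323076725649500 - 8310096743 * sqrt(42) / 242307544237125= -0.00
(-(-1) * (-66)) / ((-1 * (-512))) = -0.13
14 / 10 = 7 / 5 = 1.40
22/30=11/15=0.73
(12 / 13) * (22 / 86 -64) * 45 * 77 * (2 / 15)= -15196104 / 559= -27184.44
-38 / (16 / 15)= -35.62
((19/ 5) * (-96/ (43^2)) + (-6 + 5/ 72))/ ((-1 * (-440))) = -370813/ 26625600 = -0.01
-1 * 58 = -58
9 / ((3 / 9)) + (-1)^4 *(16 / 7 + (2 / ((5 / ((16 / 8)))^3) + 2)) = 31.41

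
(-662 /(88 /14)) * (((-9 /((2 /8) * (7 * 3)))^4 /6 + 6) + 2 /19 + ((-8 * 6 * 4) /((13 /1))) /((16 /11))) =256089404 /931931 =274.79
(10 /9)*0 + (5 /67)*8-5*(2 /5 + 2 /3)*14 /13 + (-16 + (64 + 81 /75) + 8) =3392551 /65325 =51.93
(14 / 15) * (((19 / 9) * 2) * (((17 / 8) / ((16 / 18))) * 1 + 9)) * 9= 32319 / 80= 403.99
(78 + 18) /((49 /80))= 7680 /49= 156.73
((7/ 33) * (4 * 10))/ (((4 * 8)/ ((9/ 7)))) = 15/ 44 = 0.34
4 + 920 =924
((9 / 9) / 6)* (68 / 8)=17 / 12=1.42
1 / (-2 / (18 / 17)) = -9 / 17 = -0.53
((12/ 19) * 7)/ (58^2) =21/ 15979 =0.00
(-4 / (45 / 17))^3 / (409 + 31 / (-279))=-9826 / 1164375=-0.01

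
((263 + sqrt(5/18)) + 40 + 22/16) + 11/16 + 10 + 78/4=sqrt(10)/6 + 5353/16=335.09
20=20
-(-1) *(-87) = -87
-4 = -4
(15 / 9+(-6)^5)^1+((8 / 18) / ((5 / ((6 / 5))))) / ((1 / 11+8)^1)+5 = -51860212 / 6675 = -7769.32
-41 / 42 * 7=-41 / 6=-6.83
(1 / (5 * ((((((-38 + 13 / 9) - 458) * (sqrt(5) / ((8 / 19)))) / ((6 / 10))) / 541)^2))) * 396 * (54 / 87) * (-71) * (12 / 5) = -82929551819913216 / 648142365840625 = -127.95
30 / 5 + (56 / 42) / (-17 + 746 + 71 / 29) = 95483 / 15909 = 6.00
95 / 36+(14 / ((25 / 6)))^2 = 313391 / 22500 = 13.93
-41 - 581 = -622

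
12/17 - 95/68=-47/68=-0.69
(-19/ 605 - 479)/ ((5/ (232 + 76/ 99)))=-6678473816/ 299475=-22300.61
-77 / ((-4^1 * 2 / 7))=539 / 8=67.38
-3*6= -18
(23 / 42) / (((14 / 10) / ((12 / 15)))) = 46 / 147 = 0.31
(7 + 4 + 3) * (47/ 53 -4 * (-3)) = 9562/ 53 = 180.42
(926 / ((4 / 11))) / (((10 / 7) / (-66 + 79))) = 463463 / 20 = 23173.15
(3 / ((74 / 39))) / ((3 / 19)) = 741 / 74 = 10.01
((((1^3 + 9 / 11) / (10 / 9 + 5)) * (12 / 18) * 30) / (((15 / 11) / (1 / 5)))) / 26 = 24 / 715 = 0.03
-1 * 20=-20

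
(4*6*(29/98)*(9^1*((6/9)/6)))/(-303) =-116/4949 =-0.02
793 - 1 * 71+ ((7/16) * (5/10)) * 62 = 11769/16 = 735.56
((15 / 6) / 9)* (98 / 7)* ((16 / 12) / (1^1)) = 140 / 27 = 5.19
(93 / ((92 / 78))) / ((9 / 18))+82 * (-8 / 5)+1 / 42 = 128089 / 4830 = 26.52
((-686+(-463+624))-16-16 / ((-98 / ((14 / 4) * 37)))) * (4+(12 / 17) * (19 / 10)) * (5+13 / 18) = -28361153 / 1785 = -15888.60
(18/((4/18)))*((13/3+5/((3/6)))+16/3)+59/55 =87674/55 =1594.07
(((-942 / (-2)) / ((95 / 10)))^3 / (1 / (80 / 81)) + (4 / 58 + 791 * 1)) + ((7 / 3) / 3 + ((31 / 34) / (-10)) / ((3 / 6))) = 36871789436791 / 304333830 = 121155.74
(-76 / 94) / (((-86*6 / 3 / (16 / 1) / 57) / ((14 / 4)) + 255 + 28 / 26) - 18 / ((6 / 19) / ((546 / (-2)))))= -394212 / 7712032459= -0.00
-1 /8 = -0.12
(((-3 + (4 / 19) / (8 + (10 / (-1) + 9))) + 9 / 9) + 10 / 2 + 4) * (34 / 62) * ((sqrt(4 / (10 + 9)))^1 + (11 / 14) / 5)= 34969 / 57722 + 31790 * sqrt(19) / 78337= 2.37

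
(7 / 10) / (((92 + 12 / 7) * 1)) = 49 / 6560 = 0.01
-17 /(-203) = 17 /203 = 0.08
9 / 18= 1 / 2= 0.50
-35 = -35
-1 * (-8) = 8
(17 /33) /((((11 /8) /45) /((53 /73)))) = 12.24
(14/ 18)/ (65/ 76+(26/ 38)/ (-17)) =9044/ 9477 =0.95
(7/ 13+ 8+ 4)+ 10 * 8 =1203/ 13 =92.54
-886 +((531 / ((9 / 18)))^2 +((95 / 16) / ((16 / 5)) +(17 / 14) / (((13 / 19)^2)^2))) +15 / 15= 57679618734029 / 51181312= 1126966.40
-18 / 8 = -9 / 4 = -2.25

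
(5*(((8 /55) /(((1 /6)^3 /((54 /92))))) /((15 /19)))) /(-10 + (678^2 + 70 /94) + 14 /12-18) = 41663808 /163973766715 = 0.00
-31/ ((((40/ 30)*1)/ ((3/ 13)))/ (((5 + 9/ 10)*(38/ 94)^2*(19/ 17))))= -112905999/ 19527560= -5.78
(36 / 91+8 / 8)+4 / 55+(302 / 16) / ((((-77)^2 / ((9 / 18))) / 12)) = 2292937 / 1541540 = 1.49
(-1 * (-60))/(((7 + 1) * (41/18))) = 135/41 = 3.29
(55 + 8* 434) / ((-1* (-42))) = 3527 / 42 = 83.98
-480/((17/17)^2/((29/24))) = -580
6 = 6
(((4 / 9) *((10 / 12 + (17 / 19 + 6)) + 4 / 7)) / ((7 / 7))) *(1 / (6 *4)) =6623 / 43092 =0.15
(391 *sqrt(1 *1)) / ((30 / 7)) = 2737 / 30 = 91.23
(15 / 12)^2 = 25 / 16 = 1.56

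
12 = 12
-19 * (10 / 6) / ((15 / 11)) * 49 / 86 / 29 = -10241 / 22446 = -0.46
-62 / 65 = -0.95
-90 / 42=-15 / 7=-2.14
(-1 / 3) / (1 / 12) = -4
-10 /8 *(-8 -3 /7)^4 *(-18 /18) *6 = 181760415 /4802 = 37850.98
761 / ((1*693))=761 / 693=1.10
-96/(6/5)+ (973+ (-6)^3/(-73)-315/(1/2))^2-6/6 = 637383376/5329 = 119606.56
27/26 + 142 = 3719/26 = 143.04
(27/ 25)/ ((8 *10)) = 27/ 2000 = 0.01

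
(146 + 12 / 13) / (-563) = -1910 / 7319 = -0.26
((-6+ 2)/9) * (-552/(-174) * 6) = -736/87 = -8.46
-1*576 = -576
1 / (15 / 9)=3 / 5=0.60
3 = 3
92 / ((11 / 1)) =92 / 11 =8.36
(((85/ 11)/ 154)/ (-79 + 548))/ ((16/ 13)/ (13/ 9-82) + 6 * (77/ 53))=42459625/ 3453406596948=0.00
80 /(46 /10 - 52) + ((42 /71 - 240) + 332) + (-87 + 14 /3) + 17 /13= 2160854 /218751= 9.88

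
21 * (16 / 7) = 48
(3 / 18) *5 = 5 / 6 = 0.83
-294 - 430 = -724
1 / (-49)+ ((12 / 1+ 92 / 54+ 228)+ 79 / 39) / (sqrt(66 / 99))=-1 / 49+ 85549 *sqrt(6) / 702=298.49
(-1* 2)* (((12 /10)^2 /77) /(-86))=36 /82775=0.00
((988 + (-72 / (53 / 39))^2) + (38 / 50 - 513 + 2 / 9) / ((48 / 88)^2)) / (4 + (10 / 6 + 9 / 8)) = 94381382488 / 309060225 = 305.38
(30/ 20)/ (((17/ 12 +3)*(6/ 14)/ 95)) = 3990/ 53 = 75.28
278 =278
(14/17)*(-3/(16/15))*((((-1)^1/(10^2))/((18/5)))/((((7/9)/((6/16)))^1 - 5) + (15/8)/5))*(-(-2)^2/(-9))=-21/18734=-0.00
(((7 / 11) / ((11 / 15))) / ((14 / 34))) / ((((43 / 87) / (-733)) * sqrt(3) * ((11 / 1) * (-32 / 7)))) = 37943745 * sqrt(3) / 1831456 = 35.88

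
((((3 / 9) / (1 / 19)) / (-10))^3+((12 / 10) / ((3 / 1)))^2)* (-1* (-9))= -0.85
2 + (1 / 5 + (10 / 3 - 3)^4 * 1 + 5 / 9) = 1121 / 405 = 2.77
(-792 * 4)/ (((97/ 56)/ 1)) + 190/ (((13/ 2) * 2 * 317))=-1828.90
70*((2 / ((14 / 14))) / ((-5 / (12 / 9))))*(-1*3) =112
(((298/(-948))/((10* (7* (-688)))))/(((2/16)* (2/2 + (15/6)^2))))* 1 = 149/20687730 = 0.00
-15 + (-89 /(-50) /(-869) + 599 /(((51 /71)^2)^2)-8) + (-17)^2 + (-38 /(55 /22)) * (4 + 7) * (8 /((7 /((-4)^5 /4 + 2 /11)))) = 15108686012208401 /293947983450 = 51399.18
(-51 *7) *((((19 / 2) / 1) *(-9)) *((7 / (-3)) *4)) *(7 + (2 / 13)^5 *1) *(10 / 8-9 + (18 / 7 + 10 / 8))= 2908880698185 / 371293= 7834461.46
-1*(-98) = 98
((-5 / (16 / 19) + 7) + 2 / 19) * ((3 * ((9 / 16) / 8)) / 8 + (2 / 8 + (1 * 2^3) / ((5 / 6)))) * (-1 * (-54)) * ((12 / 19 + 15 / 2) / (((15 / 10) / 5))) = 49922523585 / 2957312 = 16881.05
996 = 996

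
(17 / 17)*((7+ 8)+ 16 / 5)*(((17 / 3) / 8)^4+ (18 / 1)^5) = 34390142.18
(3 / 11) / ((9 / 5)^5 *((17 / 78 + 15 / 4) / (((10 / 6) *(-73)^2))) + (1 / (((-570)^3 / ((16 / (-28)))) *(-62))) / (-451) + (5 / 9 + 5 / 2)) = 0.09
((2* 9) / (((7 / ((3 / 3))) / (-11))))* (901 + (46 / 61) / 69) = -1554630 / 61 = -25485.74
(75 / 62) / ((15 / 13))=65 / 62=1.05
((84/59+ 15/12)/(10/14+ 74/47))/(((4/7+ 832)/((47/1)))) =1453193/22035792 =0.07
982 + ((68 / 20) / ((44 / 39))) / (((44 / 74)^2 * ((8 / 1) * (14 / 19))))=11728341613 / 11925760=983.45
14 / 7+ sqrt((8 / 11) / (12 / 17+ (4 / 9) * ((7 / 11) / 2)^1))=6 * sqrt(12121) / 713+ 2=2.93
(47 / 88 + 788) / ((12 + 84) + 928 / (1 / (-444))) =-9913 / 5178624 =-0.00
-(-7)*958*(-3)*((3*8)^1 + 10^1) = -684012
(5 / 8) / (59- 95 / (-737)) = 3685 / 348624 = 0.01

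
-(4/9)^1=-0.44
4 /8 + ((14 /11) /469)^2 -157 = -170011889 /1086338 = -156.50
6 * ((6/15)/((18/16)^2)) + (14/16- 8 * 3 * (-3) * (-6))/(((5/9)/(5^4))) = -523814827/1080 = -485013.73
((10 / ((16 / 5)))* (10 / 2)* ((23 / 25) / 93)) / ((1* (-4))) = -115 / 2976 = -0.04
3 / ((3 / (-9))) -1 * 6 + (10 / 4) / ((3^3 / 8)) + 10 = -115 / 27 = -4.26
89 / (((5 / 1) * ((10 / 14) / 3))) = 1869 / 25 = 74.76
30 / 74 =15 / 37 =0.41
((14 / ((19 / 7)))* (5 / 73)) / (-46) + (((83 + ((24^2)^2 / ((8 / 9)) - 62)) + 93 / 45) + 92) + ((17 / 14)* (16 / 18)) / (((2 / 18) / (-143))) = 1245965689337 / 3349605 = 371973.92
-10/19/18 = -5/171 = -0.03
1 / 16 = 0.06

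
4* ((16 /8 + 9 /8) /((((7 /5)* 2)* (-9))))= -125 /252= -0.50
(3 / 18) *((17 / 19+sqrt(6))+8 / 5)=sqrt(6) / 6+79 / 190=0.82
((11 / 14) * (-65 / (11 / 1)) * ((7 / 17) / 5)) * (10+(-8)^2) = -481 / 17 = -28.29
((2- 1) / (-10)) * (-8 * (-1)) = -4 / 5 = -0.80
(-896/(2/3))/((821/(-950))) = 1276800/821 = 1555.18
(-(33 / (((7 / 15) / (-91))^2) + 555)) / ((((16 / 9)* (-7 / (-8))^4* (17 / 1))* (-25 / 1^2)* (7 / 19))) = 32044032 / 4165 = 7693.65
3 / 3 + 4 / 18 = 11 / 9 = 1.22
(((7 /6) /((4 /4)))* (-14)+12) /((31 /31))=-13 /3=-4.33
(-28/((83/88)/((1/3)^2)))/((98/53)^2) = -247192/256221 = -0.96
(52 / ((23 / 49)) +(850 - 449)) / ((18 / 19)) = 223649 / 414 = 540.21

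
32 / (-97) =-32 / 97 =-0.33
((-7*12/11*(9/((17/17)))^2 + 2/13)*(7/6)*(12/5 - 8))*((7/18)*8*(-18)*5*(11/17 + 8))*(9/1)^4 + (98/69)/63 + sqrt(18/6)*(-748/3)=-96888324501194926/1509651 - 748*sqrt(3)/3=-64179287234.70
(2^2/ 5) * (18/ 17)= 72/ 85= 0.85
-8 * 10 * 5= -400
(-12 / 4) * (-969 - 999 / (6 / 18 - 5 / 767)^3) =37748310008553 / 425259008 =88765.46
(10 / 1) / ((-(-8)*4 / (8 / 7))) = 5 / 14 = 0.36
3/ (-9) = -1/ 3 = -0.33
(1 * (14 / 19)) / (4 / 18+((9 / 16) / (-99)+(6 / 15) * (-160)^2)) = 22176 / 308189557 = 0.00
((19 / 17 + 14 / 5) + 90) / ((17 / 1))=7983 / 1445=5.52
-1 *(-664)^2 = -440896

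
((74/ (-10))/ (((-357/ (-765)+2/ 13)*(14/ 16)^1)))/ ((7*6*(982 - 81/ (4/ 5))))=-592/ 1606759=-0.00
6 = 6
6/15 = 2/5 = 0.40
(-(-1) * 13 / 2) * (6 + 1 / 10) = 793 / 20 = 39.65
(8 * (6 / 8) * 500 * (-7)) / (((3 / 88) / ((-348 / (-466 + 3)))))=-214368000 / 463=-462997.84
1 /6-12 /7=-65 /42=-1.55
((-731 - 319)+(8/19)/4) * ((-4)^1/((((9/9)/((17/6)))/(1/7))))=678232/399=1699.83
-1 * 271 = -271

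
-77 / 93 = -0.83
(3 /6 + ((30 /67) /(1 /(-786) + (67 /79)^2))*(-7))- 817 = -55345454909 /67423306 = -820.87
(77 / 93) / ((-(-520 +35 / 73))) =5621 / 3527025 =0.00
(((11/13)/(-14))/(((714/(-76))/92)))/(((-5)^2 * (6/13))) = 9614/187425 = 0.05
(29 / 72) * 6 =29 / 12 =2.42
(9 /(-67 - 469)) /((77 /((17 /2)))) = -153 /82544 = -0.00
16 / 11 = 1.45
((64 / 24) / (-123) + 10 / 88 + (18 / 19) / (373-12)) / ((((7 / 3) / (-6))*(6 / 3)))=-10532735 / 86615452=-0.12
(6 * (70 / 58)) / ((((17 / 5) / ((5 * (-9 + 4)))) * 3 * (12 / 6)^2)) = -4375 / 986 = -4.44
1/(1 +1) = 1/2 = 0.50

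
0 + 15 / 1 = 15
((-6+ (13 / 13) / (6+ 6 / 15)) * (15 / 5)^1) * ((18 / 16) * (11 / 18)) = -6171 / 512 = -12.05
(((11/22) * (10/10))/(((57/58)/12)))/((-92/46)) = -3.05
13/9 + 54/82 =776/369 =2.10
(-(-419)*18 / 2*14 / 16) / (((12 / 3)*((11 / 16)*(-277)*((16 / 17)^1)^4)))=-2204703837 / 399376384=-5.52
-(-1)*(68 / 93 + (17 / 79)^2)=451265 / 580413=0.78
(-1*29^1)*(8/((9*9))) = -232/81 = -2.86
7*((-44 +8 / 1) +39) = 21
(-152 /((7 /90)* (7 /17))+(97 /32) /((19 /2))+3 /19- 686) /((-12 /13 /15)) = 5259136415 /59584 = 88264.24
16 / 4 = 4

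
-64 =-64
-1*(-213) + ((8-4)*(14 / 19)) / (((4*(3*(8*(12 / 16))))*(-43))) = 1566182 / 7353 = 213.00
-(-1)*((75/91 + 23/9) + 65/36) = 16987/3276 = 5.19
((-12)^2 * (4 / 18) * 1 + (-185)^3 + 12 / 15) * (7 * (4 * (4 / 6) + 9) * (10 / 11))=-15512400890 / 33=-470072754.24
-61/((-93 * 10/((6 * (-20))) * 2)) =-122/31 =-3.94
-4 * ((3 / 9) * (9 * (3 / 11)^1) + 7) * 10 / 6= -1720 / 33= -52.12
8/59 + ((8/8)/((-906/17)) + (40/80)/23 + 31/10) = 19908161/6147210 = 3.24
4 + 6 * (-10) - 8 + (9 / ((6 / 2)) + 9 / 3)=-58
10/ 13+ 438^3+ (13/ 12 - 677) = 13108211509/ 156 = 84026996.85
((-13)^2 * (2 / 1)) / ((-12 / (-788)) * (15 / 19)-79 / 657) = -415596519 / 133066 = -3123.24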